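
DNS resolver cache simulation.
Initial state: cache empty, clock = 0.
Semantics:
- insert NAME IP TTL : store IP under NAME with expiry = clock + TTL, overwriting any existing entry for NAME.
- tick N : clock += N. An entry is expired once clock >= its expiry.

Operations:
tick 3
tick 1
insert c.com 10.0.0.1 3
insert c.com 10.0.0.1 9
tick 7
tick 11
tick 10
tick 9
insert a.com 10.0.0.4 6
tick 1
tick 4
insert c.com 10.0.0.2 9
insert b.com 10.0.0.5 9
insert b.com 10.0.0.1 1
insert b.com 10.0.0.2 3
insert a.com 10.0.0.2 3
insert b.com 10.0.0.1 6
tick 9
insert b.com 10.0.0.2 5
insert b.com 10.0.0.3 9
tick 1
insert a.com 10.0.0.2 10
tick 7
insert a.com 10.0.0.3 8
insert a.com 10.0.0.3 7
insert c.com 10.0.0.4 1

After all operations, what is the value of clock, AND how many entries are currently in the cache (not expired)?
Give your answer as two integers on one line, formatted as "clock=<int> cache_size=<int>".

Answer: clock=63 cache_size=3

Derivation:
Op 1: tick 3 -> clock=3.
Op 2: tick 1 -> clock=4.
Op 3: insert c.com -> 10.0.0.1 (expiry=4+3=7). clock=4
Op 4: insert c.com -> 10.0.0.1 (expiry=4+9=13). clock=4
Op 5: tick 7 -> clock=11.
Op 6: tick 11 -> clock=22. purged={c.com}
Op 7: tick 10 -> clock=32.
Op 8: tick 9 -> clock=41.
Op 9: insert a.com -> 10.0.0.4 (expiry=41+6=47). clock=41
Op 10: tick 1 -> clock=42.
Op 11: tick 4 -> clock=46.
Op 12: insert c.com -> 10.0.0.2 (expiry=46+9=55). clock=46
Op 13: insert b.com -> 10.0.0.5 (expiry=46+9=55). clock=46
Op 14: insert b.com -> 10.0.0.1 (expiry=46+1=47). clock=46
Op 15: insert b.com -> 10.0.0.2 (expiry=46+3=49). clock=46
Op 16: insert a.com -> 10.0.0.2 (expiry=46+3=49). clock=46
Op 17: insert b.com -> 10.0.0.1 (expiry=46+6=52). clock=46
Op 18: tick 9 -> clock=55. purged={a.com,b.com,c.com}
Op 19: insert b.com -> 10.0.0.2 (expiry=55+5=60). clock=55
Op 20: insert b.com -> 10.0.0.3 (expiry=55+9=64). clock=55
Op 21: tick 1 -> clock=56.
Op 22: insert a.com -> 10.0.0.2 (expiry=56+10=66). clock=56
Op 23: tick 7 -> clock=63.
Op 24: insert a.com -> 10.0.0.3 (expiry=63+8=71). clock=63
Op 25: insert a.com -> 10.0.0.3 (expiry=63+7=70). clock=63
Op 26: insert c.com -> 10.0.0.4 (expiry=63+1=64). clock=63
Final clock = 63
Final cache (unexpired): {a.com,b.com,c.com} -> size=3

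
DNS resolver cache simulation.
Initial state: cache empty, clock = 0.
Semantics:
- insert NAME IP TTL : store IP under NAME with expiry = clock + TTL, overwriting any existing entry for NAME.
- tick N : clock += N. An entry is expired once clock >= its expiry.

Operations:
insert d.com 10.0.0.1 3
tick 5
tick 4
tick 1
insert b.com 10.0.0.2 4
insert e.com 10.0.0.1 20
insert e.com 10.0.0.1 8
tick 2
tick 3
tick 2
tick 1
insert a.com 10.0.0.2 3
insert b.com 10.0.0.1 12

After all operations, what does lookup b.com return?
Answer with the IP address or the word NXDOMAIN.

Op 1: insert d.com -> 10.0.0.1 (expiry=0+3=3). clock=0
Op 2: tick 5 -> clock=5. purged={d.com}
Op 3: tick 4 -> clock=9.
Op 4: tick 1 -> clock=10.
Op 5: insert b.com -> 10.0.0.2 (expiry=10+4=14). clock=10
Op 6: insert e.com -> 10.0.0.1 (expiry=10+20=30). clock=10
Op 7: insert e.com -> 10.0.0.1 (expiry=10+8=18). clock=10
Op 8: tick 2 -> clock=12.
Op 9: tick 3 -> clock=15. purged={b.com}
Op 10: tick 2 -> clock=17.
Op 11: tick 1 -> clock=18. purged={e.com}
Op 12: insert a.com -> 10.0.0.2 (expiry=18+3=21). clock=18
Op 13: insert b.com -> 10.0.0.1 (expiry=18+12=30). clock=18
lookup b.com: present, ip=10.0.0.1 expiry=30 > clock=18

Answer: 10.0.0.1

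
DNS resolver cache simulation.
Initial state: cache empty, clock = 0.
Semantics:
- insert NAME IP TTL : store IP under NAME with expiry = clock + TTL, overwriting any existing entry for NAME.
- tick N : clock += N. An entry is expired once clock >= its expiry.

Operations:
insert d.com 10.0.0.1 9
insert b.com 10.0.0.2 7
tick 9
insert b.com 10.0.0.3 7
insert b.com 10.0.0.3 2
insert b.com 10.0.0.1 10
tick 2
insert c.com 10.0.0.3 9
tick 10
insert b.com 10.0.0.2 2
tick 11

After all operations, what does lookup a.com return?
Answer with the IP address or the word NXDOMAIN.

Op 1: insert d.com -> 10.0.0.1 (expiry=0+9=9). clock=0
Op 2: insert b.com -> 10.0.0.2 (expiry=0+7=7). clock=0
Op 3: tick 9 -> clock=9. purged={b.com,d.com}
Op 4: insert b.com -> 10.0.0.3 (expiry=9+7=16). clock=9
Op 5: insert b.com -> 10.0.0.3 (expiry=9+2=11). clock=9
Op 6: insert b.com -> 10.0.0.1 (expiry=9+10=19). clock=9
Op 7: tick 2 -> clock=11.
Op 8: insert c.com -> 10.0.0.3 (expiry=11+9=20). clock=11
Op 9: tick 10 -> clock=21. purged={b.com,c.com}
Op 10: insert b.com -> 10.0.0.2 (expiry=21+2=23). clock=21
Op 11: tick 11 -> clock=32. purged={b.com}
lookup a.com: not in cache (expired or never inserted)

Answer: NXDOMAIN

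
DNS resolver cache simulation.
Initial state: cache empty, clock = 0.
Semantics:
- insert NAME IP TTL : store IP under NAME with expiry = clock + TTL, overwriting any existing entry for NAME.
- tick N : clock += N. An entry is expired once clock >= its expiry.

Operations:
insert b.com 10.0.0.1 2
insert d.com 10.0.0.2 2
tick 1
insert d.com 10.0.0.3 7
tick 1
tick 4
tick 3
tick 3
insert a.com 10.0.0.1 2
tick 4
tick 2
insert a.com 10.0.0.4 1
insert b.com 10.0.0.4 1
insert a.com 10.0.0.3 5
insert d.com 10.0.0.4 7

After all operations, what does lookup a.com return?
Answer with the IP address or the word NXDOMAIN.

Op 1: insert b.com -> 10.0.0.1 (expiry=0+2=2). clock=0
Op 2: insert d.com -> 10.0.0.2 (expiry=0+2=2). clock=0
Op 3: tick 1 -> clock=1.
Op 4: insert d.com -> 10.0.0.3 (expiry=1+7=8). clock=1
Op 5: tick 1 -> clock=2. purged={b.com}
Op 6: tick 4 -> clock=6.
Op 7: tick 3 -> clock=9. purged={d.com}
Op 8: tick 3 -> clock=12.
Op 9: insert a.com -> 10.0.0.1 (expiry=12+2=14). clock=12
Op 10: tick 4 -> clock=16. purged={a.com}
Op 11: tick 2 -> clock=18.
Op 12: insert a.com -> 10.0.0.4 (expiry=18+1=19). clock=18
Op 13: insert b.com -> 10.0.0.4 (expiry=18+1=19). clock=18
Op 14: insert a.com -> 10.0.0.3 (expiry=18+5=23). clock=18
Op 15: insert d.com -> 10.0.0.4 (expiry=18+7=25). clock=18
lookup a.com: present, ip=10.0.0.3 expiry=23 > clock=18

Answer: 10.0.0.3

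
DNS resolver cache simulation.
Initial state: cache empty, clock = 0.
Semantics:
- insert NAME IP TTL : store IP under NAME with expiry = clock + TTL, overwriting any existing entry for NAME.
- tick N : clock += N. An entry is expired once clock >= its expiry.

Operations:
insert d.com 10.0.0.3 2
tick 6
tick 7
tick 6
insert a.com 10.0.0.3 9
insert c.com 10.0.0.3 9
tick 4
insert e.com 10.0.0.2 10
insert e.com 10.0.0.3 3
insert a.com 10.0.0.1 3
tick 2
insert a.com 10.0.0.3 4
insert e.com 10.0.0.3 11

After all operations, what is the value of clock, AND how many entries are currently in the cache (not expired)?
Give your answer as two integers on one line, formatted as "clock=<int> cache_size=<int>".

Answer: clock=25 cache_size=3

Derivation:
Op 1: insert d.com -> 10.0.0.3 (expiry=0+2=2). clock=0
Op 2: tick 6 -> clock=6. purged={d.com}
Op 3: tick 7 -> clock=13.
Op 4: tick 6 -> clock=19.
Op 5: insert a.com -> 10.0.0.3 (expiry=19+9=28). clock=19
Op 6: insert c.com -> 10.0.0.3 (expiry=19+9=28). clock=19
Op 7: tick 4 -> clock=23.
Op 8: insert e.com -> 10.0.0.2 (expiry=23+10=33). clock=23
Op 9: insert e.com -> 10.0.0.3 (expiry=23+3=26). clock=23
Op 10: insert a.com -> 10.0.0.1 (expiry=23+3=26). clock=23
Op 11: tick 2 -> clock=25.
Op 12: insert a.com -> 10.0.0.3 (expiry=25+4=29). clock=25
Op 13: insert e.com -> 10.0.0.3 (expiry=25+11=36). clock=25
Final clock = 25
Final cache (unexpired): {a.com,c.com,e.com} -> size=3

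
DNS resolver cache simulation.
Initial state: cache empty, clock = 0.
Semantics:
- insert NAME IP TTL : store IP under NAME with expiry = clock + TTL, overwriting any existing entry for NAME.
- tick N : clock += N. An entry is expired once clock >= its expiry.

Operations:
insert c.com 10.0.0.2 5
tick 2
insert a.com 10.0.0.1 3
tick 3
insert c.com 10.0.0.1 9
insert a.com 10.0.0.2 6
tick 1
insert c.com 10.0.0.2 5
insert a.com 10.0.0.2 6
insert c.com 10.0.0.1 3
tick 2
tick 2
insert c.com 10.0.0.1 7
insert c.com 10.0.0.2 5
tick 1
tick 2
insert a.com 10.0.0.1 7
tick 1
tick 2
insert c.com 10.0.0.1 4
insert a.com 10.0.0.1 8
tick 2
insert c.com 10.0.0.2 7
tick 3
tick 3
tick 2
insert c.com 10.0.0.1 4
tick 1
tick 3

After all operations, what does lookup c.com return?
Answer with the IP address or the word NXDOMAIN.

Answer: NXDOMAIN

Derivation:
Op 1: insert c.com -> 10.0.0.2 (expiry=0+5=5). clock=0
Op 2: tick 2 -> clock=2.
Op 3: insert a.com -> 10.0.0.1 (expiry=2+3=5). clock=2
Op 4: tick 3 -> clock=5. purged={a.com,c.com}
Op 5: insert c.com -> 10.0.0.1 (expiry=5+9=14). clock=5
Op 6: insert a.com -> 10.0.0.2 (expiry=5+6=11). clock=5
Op 7: tick 1 -> clock=6.
Op 8: insert c.com -> 10.0.0.2 (expiry=6+5=11). clock=6
Op 9: insert a.com -> 10.0.0.2 (expiry=6+6=12). clock=6
Op 10: insert c.com -> 10.0.0.1 (expiry=6+3=9). clock=6
Op 11: tick 2 -> clock=8.
Op 12: tick 2 -> clock=10. purged={c.com}
Op 13: insert c.com -> 10.0.0.1 (expiry=10+7=17). clock=10
Op 14: insert c.com -> 10.0.0.2 (expiry=10+5=15). clock=10
Op 15: tick 1 -> clock=11.
Op 16: tick 2 -> clock=13. purged={a.com}
Op 17: insert a.com -> 10.0.0.1 (expiry=13+7=20). clock=13
Op 18: tick 1 -> clock=14.
Op 19: tick 2 -> clock=16. purged={c.com}
Op 20: insert c.com -> 10.0.0.1 (expiry=16+4=20). clock=16
Op 21: insert a.com -> 10.0.0.1 (expiry=16+8=24). clock=16
Op 22: tick 2 -> clock=18.
Op 23: insert c.com -> 10.0.0.2 (expiry=18+7=25). clock=18
Op 24: tick 3 -> clock=21.
Op 25: tick 3 -> clock=24. purged={a.com}
Op 26: tick 2 -> clock=26. purged={c.com}
Op 27: insert c.com -> 10.0.0.1 (expiry=26+4=30). clock=26
Op 28: tick 1 -> clock=27.
Op 29: tick 3 -> clock=30. purged={c.com}
lookup c.com: not in cache (expired or never inserted)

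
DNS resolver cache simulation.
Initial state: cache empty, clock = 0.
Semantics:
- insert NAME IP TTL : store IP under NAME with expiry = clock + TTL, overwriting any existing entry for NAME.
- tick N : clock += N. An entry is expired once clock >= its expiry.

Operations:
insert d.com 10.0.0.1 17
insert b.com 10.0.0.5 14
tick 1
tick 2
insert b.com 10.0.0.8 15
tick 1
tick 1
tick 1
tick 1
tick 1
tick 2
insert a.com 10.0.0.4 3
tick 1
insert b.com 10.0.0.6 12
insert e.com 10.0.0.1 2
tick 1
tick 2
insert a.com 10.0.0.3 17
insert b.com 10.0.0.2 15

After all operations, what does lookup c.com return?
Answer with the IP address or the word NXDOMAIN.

Answer: NXDOMAIN

Derivation:
Op 1: insert d.com -> 10.0.0.1 (expiry=0+17=17). clock=0
Op 2: insert b.com -> 10.0.0.5 (expiry=0+14=14). clock=0
Op 3: tick 1 -> clock=1.
Op 4: tick 2 -> clock=3.
Op 5: insert b.com -> 10.0.0.8 (expiry=3+15=18). clock=3
Op 6: tick 1 -> clock=4.
Op 7: tick 1 -> clock=5.
Op 8: tick 1 -> clock=6.
Op 9: tick 1 -> clock=7.
Op 10: tick 1 -> clock=8.
Op 11: tick 2 -> clock=10.
Op 12: insert a.com -> 10.0.0.4 (expiry=10+3=13). clock=10
Op 13: tick 1 -> clock=11.
Op 14: insert b.com -> 10.0.0.6 (expiry=11+12=23). clock=11
Op 15: insert e.com -> 10.0.0.1 (expiry=11+2=13). clock=11
Op 16: tick 1 -> clock=12.
Op 17: tick 2 -> clock=14. purged={a.com,e.com}
Op 18: insert a.com -> 10.0.0.3 (expiry=14+17=31). clock=14
Op 19: insert b.com -> 10.0.0.2 (expiry=14+15=29). clock=14
lookup c.com: not in cache (expired or never inserted)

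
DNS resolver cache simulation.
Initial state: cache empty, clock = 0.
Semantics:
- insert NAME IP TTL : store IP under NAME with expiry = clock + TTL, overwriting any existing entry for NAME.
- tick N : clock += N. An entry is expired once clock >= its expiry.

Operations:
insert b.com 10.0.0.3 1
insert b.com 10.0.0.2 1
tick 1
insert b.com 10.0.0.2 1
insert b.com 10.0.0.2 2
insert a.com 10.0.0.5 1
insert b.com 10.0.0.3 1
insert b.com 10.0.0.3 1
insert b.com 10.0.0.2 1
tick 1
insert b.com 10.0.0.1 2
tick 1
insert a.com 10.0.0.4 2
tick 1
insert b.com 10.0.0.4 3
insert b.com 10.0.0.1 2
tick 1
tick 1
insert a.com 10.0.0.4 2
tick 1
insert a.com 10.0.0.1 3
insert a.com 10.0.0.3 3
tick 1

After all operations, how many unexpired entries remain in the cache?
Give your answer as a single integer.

Answer: 1

Derivation:
Op 1: insert b.com -> 10.0.0.3 (expiry=0+1=1). clock=0
Op 2: insert b.com -> 10.0.0.2 (expiry=0+1=1). clock=0
Op 3: tick 1 -> clock=1. purged={b.com}
Op 4: insert b.com -> 10.0.0.2 (expiry=1+1=2). clock=1
Op 5: insert b.com -> 10.0.0.2 (expiry=1+2=3). clock=1
Op 6: insert a.com -> 10.0.0.5 (expiry=1+1=2). clock=1
Op 7: insert b.com -> 10.0.0.3 (expiry=1+1=2). clock=1
Op 8: insert b.com -> 10.0.0.3 (expiry=1+1=2). clock=1
Op 9: insert b.com -> 10.0.0.2 (expiry=1+1=2). clock=1
Op 10: tick 1 -> clock=2. purged={a.com,b.com}
Op 11: insert b.com -> 10.0.0.1 (expiry=2+2=4). clock=2
Op 12: tick 1 -> clock=3.
Op 13: insert a.com -> 10.0.0.4 (expiry=3+2=5). clock=3
Op 14: tick 1 -> clock=4. purged={b.com}
Op 15: insert b.com -> 10.0.0.4 (expiry=4+3=7). clock=4
Op 16: insert b.com -> 10.0.0.1 (expiry=4+2=6). clock=4
Op 17: tick 1 -> clock=5. purged={a.com}
Op 18: tick 1 -> clock=6. purged={b.com}
Op 19: insert a.com -> 10.0.0.4 (expiry=6+2=8). clock=6
Op 20: tick 1 -> clock=7.
Op 21: insert a.com -> 10.0.0.1 (expiry=7+3=10). clock=7
Op 22: insert a.com -> 10.0.0.3 (expiry=7+3=10). clock=7
Op 23: tick 1 -> clock=8.
Final cache (unexpired): {a.com} -> size=1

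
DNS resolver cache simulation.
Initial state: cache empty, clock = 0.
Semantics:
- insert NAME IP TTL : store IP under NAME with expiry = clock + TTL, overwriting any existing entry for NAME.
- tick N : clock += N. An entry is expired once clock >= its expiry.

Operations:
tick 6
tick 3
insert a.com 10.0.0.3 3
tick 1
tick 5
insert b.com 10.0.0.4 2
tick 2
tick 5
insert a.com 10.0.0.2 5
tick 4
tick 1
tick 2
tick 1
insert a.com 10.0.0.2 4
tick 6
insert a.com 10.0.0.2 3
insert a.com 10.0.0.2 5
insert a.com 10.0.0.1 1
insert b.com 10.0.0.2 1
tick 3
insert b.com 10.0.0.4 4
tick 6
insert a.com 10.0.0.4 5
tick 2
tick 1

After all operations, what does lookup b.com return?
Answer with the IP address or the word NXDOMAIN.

Op 1: tick 6 -> clock=6.
Op 2: tick 3 -> clock=9.
Op 3: insert a.com -> 10.0.0.3 (expiry=9+3=12). clock=9
Op 4: tick 1 -> clock=10.
Op 5: tick 5 -> clock=15. purged={a.com}
Op 6: insert b.com -> 10.0.0.4 (expiry=15+2=17). clock=15
Op 7: tick 2 -> clock=17. purged={b.com}
Op 8: tick 5 -> clock=22.
Op 9: insert a.com -> 10.0.0.2 (expiry=22+5=27). clock=22
Op 10: tick 4 -> clock=26.
Op 11: tick 1 -> clock=27. purged={a.com}
Op 12: tick 2 -> clock=29.
Op 13: tick 1 -> clock=30.
Op 14: insert a.com -> 10.0.0.2 (expiry=30+4=34). clock=30
Op 15: tick 6 -> clock=36. purged={a.com}
Op 16: insert a.com -> 10.0.0.2 (expiry=36+3=39). clock=36
Op 17: insert a.com -> 10.0.0.2 (expiry=36+5=41). clock=36
Op 18: insert a.com -> 10.0.0.1 (expiry=36+1=37). clock=36
Op 19: insert b.com -> 10.0.0.2 (expiry=36+1=37). clock=36
Op 20: tick 3 -> clock=39. purged={a.com,b.com}
Op 21: insert b.com -> 10.0.0.4 (expiry=39+4=43). clock=39
Op 22: tick 6 -> clock=45. purged={b.com}
Op 23: insert a.com -> 10.0.0.4 (expiry=45+5=50). clock=45
Op 24: tick 2 -> clock=47.
Op 25: tick 1 -> clock=48.
lookup b.com: not in cache (expired or never inserted)

Answer: NXDOMAIN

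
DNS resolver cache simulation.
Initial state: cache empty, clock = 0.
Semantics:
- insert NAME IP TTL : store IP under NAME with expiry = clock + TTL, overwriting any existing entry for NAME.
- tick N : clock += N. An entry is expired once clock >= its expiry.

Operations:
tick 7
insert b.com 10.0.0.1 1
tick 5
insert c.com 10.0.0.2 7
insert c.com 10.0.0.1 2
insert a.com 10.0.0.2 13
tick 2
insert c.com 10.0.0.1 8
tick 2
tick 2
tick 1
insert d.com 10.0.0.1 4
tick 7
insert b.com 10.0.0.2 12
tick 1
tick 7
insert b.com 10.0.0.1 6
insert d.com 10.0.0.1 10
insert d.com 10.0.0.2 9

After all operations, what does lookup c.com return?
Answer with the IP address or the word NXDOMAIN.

Op 1: tick 7 -> clock=7.
Op 2: insert b.com -> 10.0.0.1 (expiry=7+1=8). clock=7
Op 3: tick 5 -> clock=12. purged={b.com}
Op 4: insert c.com -> 10.0.0.2 (expiry=12+7=19). clock=12
Op 5: insert c.com -> 10.0.0.1 (expiry=12+2=14). clock=12
Op 6: insert a.com -> 10.0.0.2 (expiry=12+13=25). clock=12
Op 7: tick 2 -> clock=14. purged={c.com}
Op 8: insert c.com -> 10.0.0.1 (expiry=14+8=22). clock=14
Op 9: tick 2 -> clock=16.
Op 10: tick 2 -> clock=18.
Op 11: tick 1 -> clock=19.
Op 12: insert d.com -> 10.0.0.1 (expiry=19+4=23). clock=19
Op 13: tick 7 -> clock=26. purged={a.com,c.com,d.com}
Op 14: insert b.com -> 10.0.0.2 (expiry=26+12=38). clock=26
Op 15: tick 1 -> clock=27.
Op 16: tick 7 -> clock=34.
Op 17: insert b.com -> 10.0.0.1 (expiry=34+6=40). clock=34
Op 18: insert d.com -> 10.0.0.1 (expiry=34+10=44). clock=34
Op 19: insert d.com -> 10.0.0.2 (expiry=34+9=43). clock=34
lookup c.com: not in cache (expired or never inserted)

Answer: NXDOMAIN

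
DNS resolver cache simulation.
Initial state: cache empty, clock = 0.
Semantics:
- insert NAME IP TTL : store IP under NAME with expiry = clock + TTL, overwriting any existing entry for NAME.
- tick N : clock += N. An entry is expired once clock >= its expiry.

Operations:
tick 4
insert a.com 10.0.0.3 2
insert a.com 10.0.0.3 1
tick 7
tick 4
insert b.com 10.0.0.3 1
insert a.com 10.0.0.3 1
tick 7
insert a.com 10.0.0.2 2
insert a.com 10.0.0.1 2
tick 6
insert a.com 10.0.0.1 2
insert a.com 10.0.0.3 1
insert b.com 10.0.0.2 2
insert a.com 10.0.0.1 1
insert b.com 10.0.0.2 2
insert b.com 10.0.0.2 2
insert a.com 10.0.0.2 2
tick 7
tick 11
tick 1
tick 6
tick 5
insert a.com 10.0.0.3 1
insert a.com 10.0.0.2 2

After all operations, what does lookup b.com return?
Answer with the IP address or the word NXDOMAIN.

Answer: NXDOMAIN

Derivation:
Op 1: tick 4 -> clock=4.
Op 2: insert a.com -> 10.0.0.3 (expiry=4+2=6). clock=4
Op 3: insert a.com -> 10.0.0.3 (expiry=4+1=5). clock=4
Op 4: tick 7 -> clock=11. purged={a.com}
Op 5: tick 4 -> clock=15.
Op 6: insert b.com -> 10.0.0.3 (expiry=15+1=16). clock=15
Op 7: insert a.com -> 10.0.0.3 (expiry=15+1=16). clock=15
Op 8: tick 7 -> clock=22. purged={a.com,b.com}
Op 9: insert a.com -> 10.0.0.2 (expiry=22+2=24). clock=22
Op 10: insert a.com -> 10.0.0.1 (expiry=22+2=24). clock=22
Op 11: tick 6 -> clock=28. purged={a.com}
Op 12: insert a.com -> 10.0.0.1 (expiry=28+2=30). clock=28
Op 13: insert a.com -> 10.0.0.3 (expiry=28+1=29). clock=28
Op 14: insert b.com -> 10.0.0.2 (expiry=28+2=30). clock=28
Op 15: insert a.com -> 10.0.0.1 (expiry=28+1=29). clock=28
Op 16: insert b.com -> 10.0.0.2 (expiry=28+2=30). clock=28
Op 17: insert b.com -> 10.0.0.2 (expiry=28+2=30). clock=28
Op 18: insert a.com -> 10.0.0.2 (expiry=28+2=30). clock=28
Op 19: tick 7 -> clock=35. purged={a.com,b.com}
Op 20: tick 11 -> clock=46.
Op 21: tick 1 -> clock=47.
Op 22: tick 6 -> clock=53.
Op 23: tick 5 -> clock=58.
Op 24: insert a.com -> 10.0.0.3 (expiry=58+1=59). clock=58
Op 25: insert a.com -> 10.0.0.2 (expiry=58+2=60). clock=58
lookup b.com: not in cache (expired or never inserted)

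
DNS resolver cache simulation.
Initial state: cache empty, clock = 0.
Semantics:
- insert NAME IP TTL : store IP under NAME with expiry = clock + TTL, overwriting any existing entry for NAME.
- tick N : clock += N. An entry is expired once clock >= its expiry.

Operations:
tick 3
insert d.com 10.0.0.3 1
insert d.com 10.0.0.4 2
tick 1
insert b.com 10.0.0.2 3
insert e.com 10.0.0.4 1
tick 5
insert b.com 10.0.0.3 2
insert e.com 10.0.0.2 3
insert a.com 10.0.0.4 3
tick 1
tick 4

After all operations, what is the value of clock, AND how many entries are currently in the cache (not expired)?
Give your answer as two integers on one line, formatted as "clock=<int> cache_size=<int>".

Op 1: tick 3 -> clock=3.
Op 2: insert d.com -> 10.0.0.3 (expiry=3+1=4). clock=3
Op 3: insert d.com -> 10.0.0.4 (expiry=3+2=5). clock=3
Op 4: tick 1 -> clock=4.
Op 5: insert b.com -> 10.0.0.2 (expiry=4+3=7). clock=4
Op 6: insert e.com -> 10.0.0.4 (expiry=4+1=5). clock=4
Op 7: tick 5 -> clock=9. purged={b.com,d.com,e.com}
Op 8: insert b.com -> 10.0.0.3 (expiry=9+2=11). clock=9
Op 9: insert e.com -> 10.0.0.2 (expiry=9+3=12). clock=9
Op 10: insert a.com -> 10.0.0.4 (expiry=9+3=12). clock=9
Op 11: tick 1 -> clock=10.
Op 12: tick 4 -> clock=14. purged={a.com,b.com,e.com}
Final clock = 14
Final cache (unexpired): {} -> size=0

Answer: clock=14 cache_size=0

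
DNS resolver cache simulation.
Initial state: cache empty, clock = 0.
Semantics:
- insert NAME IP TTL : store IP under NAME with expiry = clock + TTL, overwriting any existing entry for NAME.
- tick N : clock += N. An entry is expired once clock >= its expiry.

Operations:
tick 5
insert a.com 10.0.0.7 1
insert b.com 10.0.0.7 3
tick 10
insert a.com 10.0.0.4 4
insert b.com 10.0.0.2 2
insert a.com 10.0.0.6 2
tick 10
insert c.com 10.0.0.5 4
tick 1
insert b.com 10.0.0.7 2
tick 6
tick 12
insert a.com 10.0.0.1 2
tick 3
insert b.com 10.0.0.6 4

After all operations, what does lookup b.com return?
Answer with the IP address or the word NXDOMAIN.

Op 1: tick 5 -> clock=5.
Op 2: insert a.com -> 10.0.0.7 (expiry=5+1=6). clock=5
Op 3: insert b.com -> 10.0.0.7 (expiry=5+3=8). clock=5
Op 4: tick 10 -> clock=15. purged={a.com,b.com}
Op 5: insert a.com -> 10.0.0.4 (expiry=15+4=19). clock=15
Op 6: insert b.com -> 10.0.0.2 (expiry=15+2=17). clock=15
Op 7: insert a.com -> 10.0.0.6 (expiry=15+2=17). clock=15
Op 8: tick 10 -> clock=25. purged={a.com,b.com}
Op 9: insert c.com -> 10.0.0.5 (expiry=25+4=29). clock=25
Op 10: tick 1 -> clock=26.
Op 11: insert b.com -> 10.0.0.7 (expiry=26+2=28). clock=26
Op 12: tick 6 -> clock=32. purged={b.com,c.com}
Op 13: tick 12 -> clock=44.
Op 14: insert a.com -> 10.0.0.1 (expiry=44+2=46). clock=44
Op 15: tick 3 -> clock=47. purged={a.com}
Op 16: insert b.com -> 10.0.0.6 (expiry=47+4=51). clock=47
lookup b.com: present, ip=10.0.0.6 expiry=51 > clock=47

Answer: 10.0.0.6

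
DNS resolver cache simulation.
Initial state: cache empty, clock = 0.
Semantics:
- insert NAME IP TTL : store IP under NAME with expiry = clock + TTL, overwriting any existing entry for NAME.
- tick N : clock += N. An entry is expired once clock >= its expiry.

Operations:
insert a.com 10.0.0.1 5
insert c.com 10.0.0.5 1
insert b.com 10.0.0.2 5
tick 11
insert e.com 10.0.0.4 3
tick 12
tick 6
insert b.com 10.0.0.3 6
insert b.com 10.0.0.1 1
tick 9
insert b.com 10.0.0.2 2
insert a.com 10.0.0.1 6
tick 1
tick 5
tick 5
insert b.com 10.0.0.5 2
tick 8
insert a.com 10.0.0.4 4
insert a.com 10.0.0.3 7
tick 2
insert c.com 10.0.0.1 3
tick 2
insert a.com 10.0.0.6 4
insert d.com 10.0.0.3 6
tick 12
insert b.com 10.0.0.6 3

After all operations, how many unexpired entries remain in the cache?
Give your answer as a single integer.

Answer: 1

Derivation:
Op 1: insert a.com -> 10.0.0.1 (expiry=0+5=5). clock=0
Op 2: insert c.com -> 10.0.0.5 (expiry=0+1=1). clock=0
Op 3: insert b.com -> 10.0.0.2 (expiry=0+5=5). clock=0
Op 4: tick 11 -> clock=11. purged={a.com,b.com,c.com}
Op 5: insert e.com -> 10.0.0.4 (expiry=11+3=14). clock=11
Op 6: tick 12 -> clock=23. purged={e.com}
Op 7: tick 6 -> clock=29.
Op 8: insert b.com -> 10.0.0.3 (expiry=29+6=35). clock=29
Op 9: insert b.com -> 10.0.0.1 (expiry=29+1=30). clock=29
Op 10: tick 9 -> clock=38. purged={b.com}
Op 11: insert b.com -> 10.0.0.2 (expiry=38+2=40). clock=38
Op 12: insert a.com -> 10.0.0.1 (expiry=38+6=44). clock=38
Op 13: tick 1 -> clock=39.
Op 14: tick 5 -> clock=44. purged={a.com,b.com}
Op 15: tick 5 -> clock=49.
Op 16: insert b.com -> 10.0.0.5 (expiry=49+2=51). clock=49
Op 17: tick 8 -> clock=57. purged={b.com}
Op 18: insert a.com -> 10.0.0.4 (expiry=57+4=61). clock=57
Op 19: insert a.com -> 10.0.0.3 (expiry=57+7=64). clock=57
Op 20: tick 2 -> clock=59.
Op 21: insert c.com -> 10.0.0.1 (expiry=59+3=62). clock=59
Op 22: tick 2 -> clock=61.
Op 23: insert a.com -> 10.0.0.6 (expiry=61+4=65). clock=61
Op 24: insert d.com -> 10.0.0.3 (expiry=61+6=67). clock=61
Op 25: tick 12 -> clock=73. purged={a.com,c.com,d.com}
Op 26: insert b.com -> 10.0.0.6 (expiry=73+3=76). clock=73
Final cache (unexpired): {b.com} -> size=1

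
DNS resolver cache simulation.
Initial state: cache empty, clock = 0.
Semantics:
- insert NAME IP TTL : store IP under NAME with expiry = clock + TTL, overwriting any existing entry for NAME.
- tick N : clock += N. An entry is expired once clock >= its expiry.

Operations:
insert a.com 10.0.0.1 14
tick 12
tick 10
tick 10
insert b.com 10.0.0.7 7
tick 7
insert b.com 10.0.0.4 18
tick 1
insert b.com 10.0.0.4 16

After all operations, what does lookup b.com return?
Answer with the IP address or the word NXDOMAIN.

Op 1: insert a.com -> 10.0.0.1 (expiry=0+14=14). clock=0
Op 2: tick 12 -> clock=12.
Op 3: tick 10 -> clock=22. purged={a.com}
Op 4: tick 10 -> clock=32.
Op 5: insert b.com -> 10.0.0.7 (expiry=32+7=39). clock=32
Op 6: tick 7 -> clock=39. purged={b.com}
Op 7: insert b.com -> 10.0.0.4 (expiry=39+18=57). clock=39
Op 8: tick 1 -> clock=40.
Op 9: insert b.com -> 10.0.0.4 (expiry=40+16=56). clock=40
lookup b.com: present, ip=10.0.0.4 expiry=56 > clock=40

Answer: 10.0.0.4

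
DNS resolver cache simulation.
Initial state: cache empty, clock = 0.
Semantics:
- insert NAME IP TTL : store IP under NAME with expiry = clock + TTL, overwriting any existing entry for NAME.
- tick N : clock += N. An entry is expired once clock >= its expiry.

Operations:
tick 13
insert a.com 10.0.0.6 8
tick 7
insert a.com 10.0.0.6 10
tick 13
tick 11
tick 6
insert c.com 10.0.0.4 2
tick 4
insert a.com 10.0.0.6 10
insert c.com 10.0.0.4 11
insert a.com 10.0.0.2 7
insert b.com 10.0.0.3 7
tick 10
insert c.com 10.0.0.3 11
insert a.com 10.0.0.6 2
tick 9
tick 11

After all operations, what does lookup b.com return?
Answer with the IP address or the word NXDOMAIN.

Op 1: tick 13 -> clock=13.
Op 2: insert a.com -> 10.0.0.6 (expiry=13+8=21). clock=13
Op 3: tick 7 -> clock=20.
Op 4: insert a.com -> 10.0.0.6 (expiry=20+10=30). clock=20
Op 5: tick 13 -> clock=33. purged={a.com}
Op 6: tick 11 -> clock=44.
Op 7: tick 6 -> clock=50.
Op 8: insert c.com -> 10.0.0.4 (expiry=50+2=52). clock=50
Op 9: tick 4 -> clock=54. purged={c.com}
Op 10: insert a.com -> 10.0.0.6 (expiry=54+10=64). clock=54
Op 11: insert c.com -> 10.0.0.4 (expiry=54+11=65). clock=54
Op 12: insert a.com -> 10.0.0.2 (expiry=54+7=61). clock=54
Op 13: insert b.com -> 10.0.0.3 (expiry=54+7=61). clock=54
Op 14: tick 10 -> clock=64. purged={a.com,b.com}
Op 15: insert c.com -> 10.0.0.3 (expiry=64+11=75). clock=64
Op 16: insert a.com -> 10.0.0.6 (expiry=64+2=66). clock=64
Op 17: tick 9 -> clock=73. purged={a.com}
Op 18: tick 11 -> clock=84. purged={c.com}
lookup b.com: not in cache (expired or never inserted)

Answer: NXDOMAIN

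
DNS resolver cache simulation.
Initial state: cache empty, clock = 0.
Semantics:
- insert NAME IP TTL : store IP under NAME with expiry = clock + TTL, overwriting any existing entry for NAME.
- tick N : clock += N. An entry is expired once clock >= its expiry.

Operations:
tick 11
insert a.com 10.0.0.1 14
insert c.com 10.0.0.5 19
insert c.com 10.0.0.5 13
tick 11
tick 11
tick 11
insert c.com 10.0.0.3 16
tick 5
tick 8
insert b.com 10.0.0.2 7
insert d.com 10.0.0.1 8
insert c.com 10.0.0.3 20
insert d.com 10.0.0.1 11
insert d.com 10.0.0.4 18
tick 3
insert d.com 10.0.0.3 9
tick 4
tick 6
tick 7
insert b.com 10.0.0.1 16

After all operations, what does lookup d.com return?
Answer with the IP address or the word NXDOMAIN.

Answer: NXDOMAIN

Derivation:
Op 1: tick 11 -> clock=11.
Op 2: insert a.com -> 10.0.0.1 (expiry=11+14=25). clock=11
Op 3: insert c.com -> 10.0.0.5 (expiry=11+19=30). clock=11
Op 4: insert c.com -> 10.0.0.5 (expiry=11+13=24). clock=11
Op 5: tick 11 -> clock=22.
Op 6: tick 11 -> clock=33. purged={a.com,c.com}
Op 7: tick 11 -> clock=44.
Op 8: insert c.com -> 10.0.0.3 (expiry=44+16=60). clock=44
Op 9: tick 5 -> clock=49.
Op 10: tick 8 -> clock=57.
Op 11: insert b.com -> 10.0.0.2 (expiry=57+7=64). clock=57
Op 12: insert d.com -> 10.0.0.1 (expiry=57+8=65). clock=57
Op 13: insert c.com -> 10.0.0.3 (expiry=57+20=77). clock=57
Op 14: insert d.com -> 10.0.0.1 (expiry=57+11=68). clock=57
Op 15: insert d.com -> 10.0.0.4 (expiry=57+18=75). clock=57
Op 16: tick 3 -> clock=60.
Op 17: insert d.com -> 10.0.0.3 (expiry=60+9=69). clock=60
Op 18: tick 4 -> clock=64. purged={b.com}
Op 19: tick 6 -> clock=70. purged={d.com}
Op 20: tick 7 -> clock=77. purged={c.com}
Op 21: insert b.com -> 10.0.0.1 (expiry=77+16=93). clock=77
lookup d.com: not in cache (expired or never inserted)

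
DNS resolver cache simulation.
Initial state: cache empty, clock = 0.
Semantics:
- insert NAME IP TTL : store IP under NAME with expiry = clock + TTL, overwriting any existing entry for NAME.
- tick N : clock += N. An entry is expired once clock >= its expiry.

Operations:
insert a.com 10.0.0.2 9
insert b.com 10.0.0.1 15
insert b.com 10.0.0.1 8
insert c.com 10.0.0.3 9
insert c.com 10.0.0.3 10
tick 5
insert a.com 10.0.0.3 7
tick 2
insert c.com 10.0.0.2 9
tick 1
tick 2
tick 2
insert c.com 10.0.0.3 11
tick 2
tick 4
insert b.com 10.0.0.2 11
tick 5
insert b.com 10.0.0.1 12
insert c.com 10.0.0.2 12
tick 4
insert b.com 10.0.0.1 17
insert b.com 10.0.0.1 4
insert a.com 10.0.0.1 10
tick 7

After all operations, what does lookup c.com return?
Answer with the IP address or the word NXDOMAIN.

Op 1: insert a.com -> 10.0.0.2 (expiry=0+9=9). clock=0
Op 2: insert b.com -> 10.0.0.1 (expiry=0+15=15). clock=0
Op 3: insert b.com -> 10.0.0.1 (expiry=0+8=8). clock=0
Op 4: insert c.com -> 10.0.0.3 (expiry=0+9=9). clock=0
Op 5: insert c.com -> 10.0.0.3 (expiry=0+10=10). clock=0
Op 6: tick 5 -> clock=5.
Op 7: insert a.com -> 10.0.0.3 (expiry=5+7=12). clock=5
Op 8: tick 2 -> clock=7.
Op 9: insert c.com -> 10.0.0.2 (expiry=7+9=16). clock=7
Op 10: tick 1 -> clock=8. purged={b.com}
Op 11: tick 2 -> clock=10.
Op 12: tick 2 -> clock=12. purged={a.com}
Op 13: insert c.com -> 10.0.0.3 (expiry=12+11=23). clock=12
Op 14: tick 2 -> clock=14.
Op 15: tick 4 -> clock=18.
Op 16: insert b.com -> 10.0.0.2 (expiry=18+11=29). clock=18
Op 17: tick 5 -> clock=23. purged={c.com}
Op 18: insert b.com -> 10.0.0.1 (expiry=23+12=35). clock=23
Op 19: insert c.com -> 10.0.0.2 (expiry=23+12=35). clock=23
Op 20: tick 4 -> clock=27.
Op 21: insert b.com -> 10.0.0.1 (expiry=27+17=44). clock=27
Op 22: insert b.com -> 10.0.0.1 (expiry=27+4=31). clock=27
Op 23: insert a.com -> 10.0.0.1 (expiry=27+10=37). clock=27
Op 24: tick 7 -> clock=34. purged={b.com}
lookup c.com: present, ip=10.0.0.2 expiry=35 > clock=34

Answer: 10.0.0.2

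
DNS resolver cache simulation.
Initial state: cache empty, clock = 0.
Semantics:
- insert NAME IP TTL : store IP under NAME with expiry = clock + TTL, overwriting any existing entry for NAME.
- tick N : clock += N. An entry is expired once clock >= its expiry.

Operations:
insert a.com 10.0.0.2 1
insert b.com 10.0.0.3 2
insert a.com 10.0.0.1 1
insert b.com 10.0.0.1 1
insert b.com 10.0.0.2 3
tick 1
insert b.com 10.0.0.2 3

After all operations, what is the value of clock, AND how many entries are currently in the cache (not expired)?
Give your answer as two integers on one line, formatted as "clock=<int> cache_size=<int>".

Op 1: insert a.com -> 10.0.0.2 (expiry=0+1=1). clock=0
Op 2: insert b.com -> 10.0.0.3 (expiry=0+2=2). clock=0
Op 3: insert a.com -> 10.0.0.1 (expiry=0+1=1). clock=0
Op 4: insert b.com -> 10.0.0.1 (expiry=0+1=1). clock=0
Op 5: insert b.com -> 10.0.0.2 (expiry=0+3=3). clock=0
Op 6: tick 1 -> clock=1. purged={a.com}
Op 7: insert b.com -> 10.0.0.2 (expiry=1+3=4). clock=1
Final clock = 1
Final cache (unexpired): {b.com} -> size=1

Answer: clock=1 cache_size=1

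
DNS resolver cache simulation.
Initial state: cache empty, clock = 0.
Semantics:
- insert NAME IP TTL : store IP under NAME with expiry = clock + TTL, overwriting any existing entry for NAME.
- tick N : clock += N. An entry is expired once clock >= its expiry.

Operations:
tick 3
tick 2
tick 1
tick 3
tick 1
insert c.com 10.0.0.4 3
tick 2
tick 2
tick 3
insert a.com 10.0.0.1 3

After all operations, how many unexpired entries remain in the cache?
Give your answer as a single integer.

Op 1: tick 3 -> clock=3.
Op 2: tick 2 -> clock=5.
Op 3: tick 1 -> clock=6.
Op 4: tick 3 -> clock=9.
Op 5: tick 1 -> clock=10.
Op 6: insert c.com -> 10.0.0.4 (expiry=10+3=13). clock=10
Op 7: tick 2 -> clock=12.
Op 8: tick 2 -> clock=14. purged={c.com}
Op 9: tick 3 -> clock=17.
Op 10: insert a.com -> 10.0.0.1 (expiry=17+3=20). clock=17
Final cache (unexpired): {a.com} -> size=1

Answer: 1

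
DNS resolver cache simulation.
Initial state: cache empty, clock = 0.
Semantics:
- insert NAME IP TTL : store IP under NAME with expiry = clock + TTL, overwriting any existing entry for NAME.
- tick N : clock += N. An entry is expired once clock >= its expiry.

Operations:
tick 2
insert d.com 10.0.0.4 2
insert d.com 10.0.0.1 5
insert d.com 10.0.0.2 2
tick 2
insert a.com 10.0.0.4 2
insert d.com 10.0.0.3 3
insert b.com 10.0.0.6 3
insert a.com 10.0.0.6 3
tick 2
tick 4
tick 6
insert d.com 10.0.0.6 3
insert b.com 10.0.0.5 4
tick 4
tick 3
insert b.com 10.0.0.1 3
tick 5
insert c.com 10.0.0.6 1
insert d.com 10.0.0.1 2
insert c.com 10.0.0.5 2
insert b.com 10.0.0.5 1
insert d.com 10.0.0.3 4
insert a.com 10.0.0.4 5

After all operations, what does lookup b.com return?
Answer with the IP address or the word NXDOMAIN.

Op 1: tick 2 -> clock=2.
Op 2: insert d.com -> 10.0.0.4 (expiry=2+2=4). clock=2
Op 3: insert d.com -> 10.0.0.1 (expiry=2+5=7). clock=2
Op 4: insert d.com -> 10.0.0.2 (expiry=2+2=4). clock=2
Op 5: tick 2 -> clock=4. purged={d.com}
Op 6: insert a.com -> 10.0.0.4 (expiry=4+2=6). clock=4
Op 7: insert d.com -> 10.0.0.3 (expiry=4+3=7). clock=4
Op 8: insert b.com -> 10.0.0.6 (expiry=4+3=7). clock=4
Op 9: insert a.com -> 10.0.0.6 (expiry=4+3=7). clock=4
Op 10: tick 2 -> clock=6.
Op 11: tick 4 -> clock=10. purged={a.com,b.com,d.com}
Op 12: tick 6 -> clock=16.
Op 13: insert d.com -> 10.0.0.6 (expiry=16+3=19). clock=16
Op 14: insert b.com -> 10.0.0.5 (expiry=16+4=20). clock=16
Op 15: tick 4 -> clock=20. purged={b.com,d.com}
Op 16: tick 3 -> clock=23.
Op 17: insert b.com -> 10.0.0.1 (expiry=23+3=26). clock=23
Op 18: tick 5 -> clock=28. purged={b.com}
Op 19: insert c.com -> 10.0.0.6 (expiry=28+1=29). clock=28
Op 20: insert d.com -> 10.0.0.1 (expiry=28+2=30). clock=28
Op 21: insert c.com -> 10.0.0.5 (expiry=28+2=30). clock=28
Op 22: insert b.com -> 10.0.0.5 (expiry=28+1=29). clock=28
Op 23: insert d.com -> 10.0.0.3 (expiry=28+4=32). clock=28
Op 24: insert a.com -> 10.0.0.4 (expiry=28+5=33). clock=28
lookup b.com: present, ip=10.0.0.5 expiry=29 > clock=28

Answer: 10.0.0.5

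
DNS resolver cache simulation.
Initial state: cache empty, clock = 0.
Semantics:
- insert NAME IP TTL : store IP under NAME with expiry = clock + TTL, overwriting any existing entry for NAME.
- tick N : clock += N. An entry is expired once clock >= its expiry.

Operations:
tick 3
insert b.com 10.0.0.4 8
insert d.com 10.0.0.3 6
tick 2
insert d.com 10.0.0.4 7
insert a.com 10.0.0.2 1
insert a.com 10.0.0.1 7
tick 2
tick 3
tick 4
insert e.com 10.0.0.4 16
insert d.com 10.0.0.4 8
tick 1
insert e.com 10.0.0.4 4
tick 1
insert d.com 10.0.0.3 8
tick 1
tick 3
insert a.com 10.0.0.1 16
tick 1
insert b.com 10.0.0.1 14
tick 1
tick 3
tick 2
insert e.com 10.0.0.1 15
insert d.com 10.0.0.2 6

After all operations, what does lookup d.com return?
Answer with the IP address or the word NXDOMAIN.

Answer: 10.0.0.2

Derivation:
Op 1: tick 3 -> clock=3.
Op 2: insert b.com -> 10.0.0.4 (expiry=3+8=11). clock=3
Op 3: insert d.com -> 10.0.0.3 (expiry=3+6=9). clock=3
Op 4: tick 2 -> clock=5.
Op 5: insert d.com -> 10.0.0.4 (expiry=5+7=12). clock=5
Op 6: insert a.com -> 10.0.0.2 (expiry=5+1=6). clock=5
Op 7: insert a.com -> 10.0.0.1 (expiry=5+7=12). clock=5
Op 8: tick 2 -> clock=7.
Op 9: tick 3 -> clock=10.
Op 10: tick 4 -> clock=14. purged={a.com,b.com,d.com}
Op 11: insert e.com -> 10.0.0.4 (expiry=14+16=30). clock=14
Op 12: insert d.com -> 10.0.0.4 (expiry=14+8=22). clock=14
Op 13: tick 1 -> clock=15.
Op 14: insert e.com -> 10.0.0.4 (expiry=15+4=19). clock=15
Op 15: tick 1 -> clock=16.
Op 16: insert d.com -> 10.0.0.3 (expiry=16+8=24). clock=16
Op 17: tick 1 -> clock=17.
Op 18: tick 3 -> clock=20. purged={e.com}
Op 19: insert a.com -> 10.0.0.1 (expiry=20+16=36). clock=20
Op 20: tick 1 -> clock=21.
Op 21: insert b.com -> 10.0.0.1 (expiry=21+14=35). clock=21
Op 22: tick 1 -> clock=22.
Op 23: tick 3 -> clock=25. purged={d.com}
Op 24: tick 2 -> clock=27.
Op 25: insert e.com -> 10.0.0.1 (expiry=27+15=42). clock=27
Op 26: insert d.com -> 10.0.0.2 (expiry=27+6=33). clock=27
lookup d.com: present, ip=10.0.0.2 expiry=33 > clock=27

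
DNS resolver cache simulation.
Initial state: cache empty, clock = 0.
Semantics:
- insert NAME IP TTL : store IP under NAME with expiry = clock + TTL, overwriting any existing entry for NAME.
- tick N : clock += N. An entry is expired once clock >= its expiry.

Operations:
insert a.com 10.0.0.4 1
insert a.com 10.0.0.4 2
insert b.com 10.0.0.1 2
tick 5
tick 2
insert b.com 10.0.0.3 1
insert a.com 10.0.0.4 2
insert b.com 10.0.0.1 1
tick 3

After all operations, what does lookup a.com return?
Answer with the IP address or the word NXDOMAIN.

Answer: NXDOMAIN

Derivation:
Op 1: insert a.com -> 10.0.0.4 (expiry=0+1=1). clock=0
Op 2: insert a.com -> 10.0.0.4 (expiry=0+2=2). clock=0
Op 3: insert b.com -> 10.0.0.1 (expiry=0+2=2). clock=0
Op 4: tick 5 -> clock=5. purged={a.com,b.com}
Op 5: tick 2 -> clock=7.
Op 6: insert b.com -> 10.0.0.3 (expiry=7+1=8). clock=7
Op 7: insert a.com -> 10.0.0.4 (expiry=7+2=9). clock=7
Op 8: insert b.com -> 10.0.0.1 (expiry=7+1=8). clock=7
Op 9: tick 3 -> clock=10. purged={a.com,b.com}
lookup a.com: not in cache (expired or never inserted)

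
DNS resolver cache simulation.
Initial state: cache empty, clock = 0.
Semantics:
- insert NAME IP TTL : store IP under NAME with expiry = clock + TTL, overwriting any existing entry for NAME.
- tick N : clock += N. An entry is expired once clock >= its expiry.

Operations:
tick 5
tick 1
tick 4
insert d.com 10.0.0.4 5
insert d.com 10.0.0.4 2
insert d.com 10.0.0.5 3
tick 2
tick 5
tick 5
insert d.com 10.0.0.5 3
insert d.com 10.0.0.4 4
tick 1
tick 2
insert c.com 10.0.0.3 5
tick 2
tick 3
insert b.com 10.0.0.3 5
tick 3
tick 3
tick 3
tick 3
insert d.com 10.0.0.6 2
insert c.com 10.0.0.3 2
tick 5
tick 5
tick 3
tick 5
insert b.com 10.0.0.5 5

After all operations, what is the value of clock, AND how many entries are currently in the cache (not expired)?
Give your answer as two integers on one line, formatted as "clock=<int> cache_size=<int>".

Answer: clock=60 cache_size=1

Derivation:
Op 1: tick 5 -> clock=5.
Op 2: tick 1 -> clock=6.
Op 3: tick 4 -> clock=10.
Op 4: insert d.com -> 10.0.0.4 (expiry=10+5=15). clock=10
Op 5: insert d.com -> 10.0.0.4 (expiry=10+2=12). clock=10
Op 6: insert d.com -> 10.0.0.5 (expiry=10+3=13). clock=10
Op 7: tick 2 -> clock=12.
Op 8: tick 5 -> clock=17. purged={d.com}
Op 9: tick 5 -> clock=22.
Op 10: insert d.com -> 10.0.0.5 (expiry=22+3=25). clock=22
Op 11: insert d.com -> 10.0.0.4 (expiry=22+4=26). clock=22
Op 12: tick 1 -> clock=23.
Op 13: tick 2 -> clock=25.
Op 14: insert c.com -> 10.0.0.3 (expiry=25+5=30). clock=25
Op 15: tick 2 -> clock=27. purged={d.com}
Op 16: tick 3 -> clock=30. purged={c.com}
Op 17: insert b.com -> 10.0.0.3 (expiry=30+5=35). clock=30
Op 18: tick 3 -> clock=33.
Op 19: tick 3 -> clock=36. purged={b.com}
Op 20: tick 3 -> clock=39.
Op 21: tick 3 -> clock=42.
Op 22: insert d.com -> 10.0.0.6 (expiry=42+2=44). clock=42
Op 23: insert c.com -> 10.0.0.3 (expiry=42+2=44). clock=42
Op 24: tick 5 -> clock=47. purged={c.com,d.com}
Op 25: tick 5 -> clock=52.
Op 26: tick 3 -> clock=55.
Op 27: tick 5 -> clock=60.
Op 28: insert b.com -> 10.0.0.5 (expiry=60+5=65). clock=60
Final clock = 60
Final cache (unexpired): {b.com} -> size=1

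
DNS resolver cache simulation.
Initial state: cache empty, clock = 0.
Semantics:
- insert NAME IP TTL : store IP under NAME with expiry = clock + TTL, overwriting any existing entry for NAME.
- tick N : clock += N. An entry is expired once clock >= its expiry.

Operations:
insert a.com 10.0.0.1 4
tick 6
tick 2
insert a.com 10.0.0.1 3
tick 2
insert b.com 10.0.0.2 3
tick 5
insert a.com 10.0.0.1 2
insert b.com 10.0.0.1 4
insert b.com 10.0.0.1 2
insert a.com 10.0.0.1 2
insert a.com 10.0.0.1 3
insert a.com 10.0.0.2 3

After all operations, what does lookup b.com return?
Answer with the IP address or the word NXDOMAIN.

Answer: 10.0.0.1

Derivation:
Op 1: insert a.com -> 10.0.0.1 (expiry=0+4=4). clock=0
Op 2: tick 6 -> clock=6. purged={a.com}
Op 3: tick 2 -> clock=8.
Op 4: insert a.com -> 10.0.0.1 (expiry=8+3=11). clock=8
Op 5: tick 2 -> clock=10.
Op 6: insert b.com -> 10.0.0.2 (expiry=10+3=13). clock=10
Op 7: tick 5 -> clock=15. purged={a.com,b.com}
Op 8: insert a.com -> 10.0.0.1 (expiry=15+2=17). clock=15
Op 9: insert b.com -> 10.0.0.1 (expiry=15+4=19). clock=15
Op 10: insert b.com -> 10.0.0.1 (expiry=15+2=17). clock=15
Op 11: insert a.com -> 10.0.0.1 (expiry=15+2=17). clock=15
Op 12: insert a.com -> 10.0.0.1 (expiry=15+3=18). clock=15
Op 13: insert a.com -> 10.0.0.2 (expiry=15+3=18). clock=15
lookup b.com: present, ip=10.0.0.1 expiry=17 > clock=15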